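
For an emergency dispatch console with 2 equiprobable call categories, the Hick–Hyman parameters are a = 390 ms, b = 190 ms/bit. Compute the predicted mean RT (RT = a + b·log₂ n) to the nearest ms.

log₂(2) = 1 bits, so RT = 390 + 190 × 1 ≈ 580.000 ms.

580 ms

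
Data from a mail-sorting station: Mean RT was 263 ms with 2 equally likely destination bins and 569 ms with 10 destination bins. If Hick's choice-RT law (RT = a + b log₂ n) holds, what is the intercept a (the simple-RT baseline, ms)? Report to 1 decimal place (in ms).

131.2 ms

b = (RT₂ − RT₁)/(log₂ n₂ − log₂ n₁) = (569 − 263)/(3.3219 − 1) = 131.787 ms/bit.
a = RT₁ − b·log₂ n₁ = 263 − 131.787 × 1 = 131.213 ms.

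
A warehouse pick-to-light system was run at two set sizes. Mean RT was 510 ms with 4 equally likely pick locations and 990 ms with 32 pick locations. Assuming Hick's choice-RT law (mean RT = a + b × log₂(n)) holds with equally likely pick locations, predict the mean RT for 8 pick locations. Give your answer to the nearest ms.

With log₂ n on the abscissa the relation is linear; from the two conditions:
  b = (990 − 510) / (log₂ 32 − log₂ 4) = 480 / (5 − 2) = 160 ms/bit
  a = 510 − 160 × 2 = 190 ms
Then RT(8) = 190 + 160 × log₂ 8 = 190 + 160 × 3 ≈ 670.000 ms.

670 ms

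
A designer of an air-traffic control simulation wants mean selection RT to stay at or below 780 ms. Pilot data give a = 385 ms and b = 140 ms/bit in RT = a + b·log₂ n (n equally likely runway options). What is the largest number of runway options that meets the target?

7

Set 385 + 140·log₂ n ≤ 780 → log₂ n ≤ (780 − 385)/140 = 2.8214.
So n ≤ 2^2.8214 = 7.069; the largest integer n is 7.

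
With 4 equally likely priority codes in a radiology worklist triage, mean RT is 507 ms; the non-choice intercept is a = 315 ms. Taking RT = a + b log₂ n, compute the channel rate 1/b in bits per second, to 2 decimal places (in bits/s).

10.42 bits/s

Choice component = 507 − 315 = 192 ms over log₂(4) = 2 bits.
b = 192 / 2 = 96.000 ms/bit, so 1/b = 10.417 bits/s.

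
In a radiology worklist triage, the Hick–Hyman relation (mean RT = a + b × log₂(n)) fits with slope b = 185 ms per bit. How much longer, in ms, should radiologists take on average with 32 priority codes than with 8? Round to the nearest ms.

370 ms

The intercept a cancels: ΔRT = b·(log₂ n₂ − log₂ n₁) = b·log₂(n₂/n₁).
log₂(32) − log₂(8) = log₂(32/8) = log₂(4) = 2.
ΔRT = 185 × 2.0000 = 370.000 ms.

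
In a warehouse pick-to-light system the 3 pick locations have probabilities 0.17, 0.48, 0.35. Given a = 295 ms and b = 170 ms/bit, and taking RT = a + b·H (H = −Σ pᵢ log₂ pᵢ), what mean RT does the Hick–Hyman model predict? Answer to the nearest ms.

H = 0.17·log₂(1/0.17) + 0.48·log₂(1/0.48) + 0.35·log₂(1/0.35) = 1.4730 bits.
RT = 295 + 170 × 1.4730 = 545.40 ms.

545 ms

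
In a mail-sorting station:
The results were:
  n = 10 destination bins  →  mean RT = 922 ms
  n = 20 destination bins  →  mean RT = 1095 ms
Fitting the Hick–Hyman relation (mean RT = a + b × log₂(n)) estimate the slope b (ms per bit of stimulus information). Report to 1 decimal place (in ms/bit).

The slope on a log₂ axis is (1095 − 922) / (4.3219 − 3.3219) = 173.000 ms/bit.

173.0 ms/bit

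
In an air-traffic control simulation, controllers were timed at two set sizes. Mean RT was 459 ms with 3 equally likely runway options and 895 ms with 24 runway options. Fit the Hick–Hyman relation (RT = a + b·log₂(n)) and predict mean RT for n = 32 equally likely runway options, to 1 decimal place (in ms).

955.3 ms

With log₂ n on the abscissa the relation is linear; from the two conditions:
  b = (895 − 459) / (log₂ 24 − log₂ 3) = 436 / (4.5850 − 1.5850) = 145.333 ms/bit
  a = 459 − 145.333 × 1.5850 = 228.652 ms
Then RT(32) = 228.652 + 145.333 × log₂ 32 = 228.652 + 145.333 × 5 ≈ 955.319 ms.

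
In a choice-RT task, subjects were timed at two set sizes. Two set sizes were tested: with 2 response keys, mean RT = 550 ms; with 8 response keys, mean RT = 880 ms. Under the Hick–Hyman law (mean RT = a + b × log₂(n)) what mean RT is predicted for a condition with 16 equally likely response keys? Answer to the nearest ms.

RT is linear in log₂ n, so two points fix the line:
  b = (880 − 550) / (log₂ 8 − log₂ 2) = 330 / (3 − 1) = 165 ms/bit
  a = 550 − 165 × 1 = 385 ms
Then RT(16) = 385 + 165 × log₂ 16 = 385 + 165 × 4 ≈ 1045.000 ms.

1045 ms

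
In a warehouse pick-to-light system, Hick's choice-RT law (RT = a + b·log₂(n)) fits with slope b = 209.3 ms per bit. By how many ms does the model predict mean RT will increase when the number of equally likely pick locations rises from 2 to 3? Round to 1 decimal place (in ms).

122.4 ms

ΔRT = (a + b log₂ n₂) − (a + b log₂ n₁) = b·(log₂ n₂ − log₂ n₁).
log₂(3) − log₂(2) = 1.5850 − 1 = 0.5850.
ΔRT = 209.3 × 0.5850 = 122.433 ms.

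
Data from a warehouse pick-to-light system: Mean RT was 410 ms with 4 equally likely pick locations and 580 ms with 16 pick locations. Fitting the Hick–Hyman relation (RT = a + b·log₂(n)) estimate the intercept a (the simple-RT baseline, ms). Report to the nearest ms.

240 ms

Slope: b = (580 − 410) / (log₂ 16 − log₂ 4) = 170/2.0000 = 85 ms/bit.
a = RT₁ − b·log₂ n₁ = 410 − 85 × 2 = 240.000 ms.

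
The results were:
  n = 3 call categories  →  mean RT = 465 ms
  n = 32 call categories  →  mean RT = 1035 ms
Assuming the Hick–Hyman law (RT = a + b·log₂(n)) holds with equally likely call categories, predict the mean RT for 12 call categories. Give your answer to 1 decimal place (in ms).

Solve the two-equation system in a and b:
  b = (1035 − 465) / (log₂ 32 − log₂ 3) = 570 / (5 − 1.5850) = 166.909 ms/bit
  a = 465 − 166.909 × 1.5850 = 200.456 ms
Then RT(12) = 200.456 + 166.909 × log₂ 12 = 200.456 + 166.909 × 3.5850 ≈ 798.818 ms.

798.8 ms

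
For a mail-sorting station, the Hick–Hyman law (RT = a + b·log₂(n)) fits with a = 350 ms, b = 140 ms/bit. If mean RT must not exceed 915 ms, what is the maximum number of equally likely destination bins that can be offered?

140·log₂ n ≤ 915 − 350 = 565, giving log₂ n ≤ 4.0357 and n ≤ 16.401. The largest whole number is 16.

16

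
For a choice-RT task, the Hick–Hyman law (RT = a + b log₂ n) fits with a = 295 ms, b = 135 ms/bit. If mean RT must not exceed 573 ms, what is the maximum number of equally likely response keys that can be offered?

4

Information budget: (573 − 295)/135 = 2.0593 bits, so n ≤ 2^2.0593 = 4.168 → at most 4.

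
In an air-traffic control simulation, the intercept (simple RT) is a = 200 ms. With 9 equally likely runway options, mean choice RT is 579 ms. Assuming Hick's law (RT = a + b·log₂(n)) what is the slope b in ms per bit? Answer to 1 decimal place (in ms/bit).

9 alternatives carry log₂ 9 = 3.1699 bits; the choice cost is 579 − 200 = 379 ms, so b = 379/3.1699 = 119.561 ms/bit.

119.6 ms/bit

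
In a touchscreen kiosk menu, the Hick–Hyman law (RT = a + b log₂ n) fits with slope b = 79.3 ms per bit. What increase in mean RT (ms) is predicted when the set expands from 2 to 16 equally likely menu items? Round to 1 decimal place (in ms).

237.9 ms

ΔRT = (a + b log₂ n₂) − (a + b log₂ n₁) = b·(log₂ n₂ − log₂ n₁).
log₂(16) − log₂(2) = log₂(16/2) = log₂(8) = 3.
ΔRT = 79.3 × 3.0000 = 237.900 ms.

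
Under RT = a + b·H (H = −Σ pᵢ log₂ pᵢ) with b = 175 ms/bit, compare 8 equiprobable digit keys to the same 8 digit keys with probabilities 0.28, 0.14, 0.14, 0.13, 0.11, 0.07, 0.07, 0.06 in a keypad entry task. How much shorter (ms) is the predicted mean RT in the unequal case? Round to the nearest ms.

The RT saving is b·ΔH. Equiprobable H₀ = log₂(8) = 3.0000 bits; with the given probabilities H = 2.8220 bits.
b·(H₀ − H) = 175 × (3.0000 − 2.8220) = 31.15 ms.

31 ms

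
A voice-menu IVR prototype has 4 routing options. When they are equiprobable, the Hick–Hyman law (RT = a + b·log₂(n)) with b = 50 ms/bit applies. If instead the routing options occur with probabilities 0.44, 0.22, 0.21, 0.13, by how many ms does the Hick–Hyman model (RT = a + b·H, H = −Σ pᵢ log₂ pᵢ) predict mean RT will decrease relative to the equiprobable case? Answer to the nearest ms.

The RT saving is b·ΔH. Equiprobable H₀ = log₂(4) = 2.0000 bits; with the given probabilities H = 1.8572 bits.
b·(H₀ − H) = 50 × (2.0000 − 1.8572) = 7.14 ms.

7 ms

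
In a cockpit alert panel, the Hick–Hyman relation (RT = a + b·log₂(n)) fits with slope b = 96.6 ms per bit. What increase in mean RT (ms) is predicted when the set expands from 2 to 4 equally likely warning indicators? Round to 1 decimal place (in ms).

96.6 ms

The intercept a cancels: ΔRT = b·(log₂ n₂ − log₂ n₁) = b·log₂(n₂/n₁).
log₂(4) − log₂(2) = log₂(4/2) = log₂(2) = 1.
ΔRT = 96.6 × 1.0000 = 96.600 ms.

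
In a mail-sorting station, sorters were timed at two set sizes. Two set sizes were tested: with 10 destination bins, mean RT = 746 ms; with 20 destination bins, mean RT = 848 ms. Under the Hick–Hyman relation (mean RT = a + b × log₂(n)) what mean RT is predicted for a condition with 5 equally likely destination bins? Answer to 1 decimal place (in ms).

Fit slope and intercept:
  b = (848 − 746) / (log₂ 20 − log₂ 10) = 102 / (4.3219 − 3.3219) = 102.000 ms/bit
  a = 746 − 102.000 × 3.3219 = 407.163 ms
Then RT(5) = 407.163 + 102.000 × log₂ 5 = 407.163 + 102.000 × 2.3219 ≈ 644.000 ms.

644.0 ms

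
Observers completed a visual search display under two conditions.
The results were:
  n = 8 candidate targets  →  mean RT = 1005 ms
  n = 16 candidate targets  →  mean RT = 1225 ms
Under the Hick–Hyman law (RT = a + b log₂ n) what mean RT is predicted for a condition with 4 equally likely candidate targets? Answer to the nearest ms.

785 ms

With log₂ n on the abscissa the relation is linear; from the two conditions:
  b = (1225 − 1005) / (log₂ 16 − log₂ 8) = 220 / (4 − 3) = 220 ms/bit
  a = 1005 − 220 × 3 = 345 ms
Then RT(4) = 345 + 220 × log₂ 4 = 345 + 220 × 2 ≈ 785.000 ms.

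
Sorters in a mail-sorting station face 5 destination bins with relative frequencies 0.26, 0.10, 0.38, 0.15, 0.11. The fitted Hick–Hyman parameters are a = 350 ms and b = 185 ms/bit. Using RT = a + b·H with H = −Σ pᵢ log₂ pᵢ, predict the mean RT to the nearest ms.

Entropy contributions −pᵢ log₂ pᵢ: 0.5053, 0.3322, 0.5305, 0.4105, 0.3503; sum H = 2.1288 bits.
RT = a + bH = 350 + 185·2.1288 = 743.82 ms.

744 ms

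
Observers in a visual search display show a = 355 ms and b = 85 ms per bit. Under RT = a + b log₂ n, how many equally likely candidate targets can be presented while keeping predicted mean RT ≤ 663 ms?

12

Set 355 + 85·log₂ n ≤ 663 → log₂ n ≤ (663 − 355)/85 = 3.6235.
So n ≤ 2^3.6235 = 12.325; the largest integer n is 12.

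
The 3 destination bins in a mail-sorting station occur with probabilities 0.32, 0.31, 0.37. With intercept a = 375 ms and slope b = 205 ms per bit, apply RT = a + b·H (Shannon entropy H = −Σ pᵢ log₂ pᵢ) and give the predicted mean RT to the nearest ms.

H = 0.32·log₂(1/0.32) + 0.31·log₂(1/0.31) + 0.37·log₂(1/0.37) = 1.5806 bits.
RT = 375 + 205 × 1.5806 = 699.01 ms.

699 ms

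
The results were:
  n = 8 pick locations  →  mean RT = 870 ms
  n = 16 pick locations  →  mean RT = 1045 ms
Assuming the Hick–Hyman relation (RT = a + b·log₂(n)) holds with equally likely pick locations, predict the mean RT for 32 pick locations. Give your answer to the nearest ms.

1220 ms

Solve the two-equation system in a and b:
  b = (1045 − 870) / (log₂ 16 − log₂ 8) = 175 / (4 − 3) = 175 ms/bit
  a = 870 − 175 × 3 = 345 ms
Then RT(32) = 345 + 175 × log₂ 32 = 345 + 175 × 5 ≈ 1220.000 ms.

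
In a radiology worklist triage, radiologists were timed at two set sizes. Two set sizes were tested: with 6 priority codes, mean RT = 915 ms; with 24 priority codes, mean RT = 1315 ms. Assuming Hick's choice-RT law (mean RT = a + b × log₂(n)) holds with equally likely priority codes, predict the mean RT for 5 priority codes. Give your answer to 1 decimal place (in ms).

Solve the two-equation system in a and b:
  b = (1315 − 915) / (log₂ 24 − log₂ 6) = 400 / (4.5850 − 2.5850) = 200.000 ms/bit
  a = 915 − 200.000 × 2.5850 = 398.007 ms
Then RT(5) = 398.007 + 200.000 × log₂ 5 = 398.007 + 200.000 × 2.3219 ≈ 862.393 ms.

862.4 ms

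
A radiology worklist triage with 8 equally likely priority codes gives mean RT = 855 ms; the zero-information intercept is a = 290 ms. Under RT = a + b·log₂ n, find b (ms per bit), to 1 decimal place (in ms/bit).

188.3 ms/bit

8 alternatives carry log₂ 8 = 3 bits; the choice cost is 855 − 290 = 565 ms, so b = 565/3 = 188.333 ms/bit.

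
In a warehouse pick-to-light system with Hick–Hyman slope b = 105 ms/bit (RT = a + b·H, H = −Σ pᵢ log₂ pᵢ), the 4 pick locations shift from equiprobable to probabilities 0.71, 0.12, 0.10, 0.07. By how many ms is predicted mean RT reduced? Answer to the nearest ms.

72 ms

The RT saving is b·ΔH. Equiprobable H₀ = log₂(4) = 2.0000 bits; with the given probabilities H = 1.3186 bits.
b·(H₀ − H) = 105 × (2.0000 − 1.3186) = 71.54 ms.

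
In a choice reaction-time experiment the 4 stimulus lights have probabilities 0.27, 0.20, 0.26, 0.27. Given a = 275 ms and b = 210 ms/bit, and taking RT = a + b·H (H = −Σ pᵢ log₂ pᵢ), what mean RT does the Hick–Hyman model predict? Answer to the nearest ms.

H = 0.27·log₂(1/0.27) + 0.20·log₂(1/0.20) + 0.26·log₂(1/0.26) + 0.27·log₂(1/0.27) = 1.9897 bits.
RT = 275 + 210 × 1.9897 = 692.84 ms.

693 ms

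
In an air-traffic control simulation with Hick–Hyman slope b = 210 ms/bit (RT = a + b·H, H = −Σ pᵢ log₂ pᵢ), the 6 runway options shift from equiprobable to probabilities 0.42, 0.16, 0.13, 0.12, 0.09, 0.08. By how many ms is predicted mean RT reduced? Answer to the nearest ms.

59 ms

The RT saving is b·ΔH. Equiprobable H₀ = log₂(6) = 2.5850 bits; with the given probabilities H = 2.3025 bits.
b·(H₀ − H) = 210 × (2.5850 − 2.3025) = 59.31 ms.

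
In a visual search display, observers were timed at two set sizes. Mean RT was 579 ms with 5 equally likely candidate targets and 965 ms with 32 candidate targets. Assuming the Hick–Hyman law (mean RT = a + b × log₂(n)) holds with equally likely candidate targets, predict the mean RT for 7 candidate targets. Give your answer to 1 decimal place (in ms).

With log₂ n on the abscissa the relation is linear; from the two conditions:
  b = (965 − 579) / (log₂ 32 − log₂ 5) = 386 / (5 − 2.3219) = 144.134 ms/bit
  a = 579 − 144.134 × 2.3219 = 244.332 ms
Then RT(7) = 244.332 + 144.134 × log₂ 7 = 244.332 + 144.134 × 2.8074 ≈ 648.966 ms.

649.0 ms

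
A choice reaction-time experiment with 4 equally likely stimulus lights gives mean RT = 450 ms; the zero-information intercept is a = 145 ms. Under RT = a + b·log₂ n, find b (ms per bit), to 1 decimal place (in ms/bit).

152.5 ms/bit

4 alternatives carry log₂ 4 = 2 bits; the choice cost is 450 − 145 = 305 ms, so b = 305/2 = 152.500 ms/bit.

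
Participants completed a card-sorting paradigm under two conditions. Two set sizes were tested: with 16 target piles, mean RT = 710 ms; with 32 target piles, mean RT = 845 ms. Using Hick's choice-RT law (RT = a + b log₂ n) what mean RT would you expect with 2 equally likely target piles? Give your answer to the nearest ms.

Solve the two-equation system in a and b:
  b = (845 − 710) / (log₂ 32 − log₂ 16) = 135 / (5 − 4) = 135 ms/bit
  a = 710 − 135 × 4 = 170 ms
Then RT(2) = 170 + 135 × log₂ 2 = 170 + 135 × 1 ≈ 305.000 ms.

305 ms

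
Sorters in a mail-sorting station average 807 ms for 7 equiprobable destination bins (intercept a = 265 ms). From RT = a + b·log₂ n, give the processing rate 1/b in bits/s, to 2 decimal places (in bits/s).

Choice component = 807 − 265 = 542 ms over log₂(7) = 2.8074 bits.
b = 542 / 2.8074 = 193.064 ms/bit, so 1/b = 5.180 bits/s.

5.18 bits/s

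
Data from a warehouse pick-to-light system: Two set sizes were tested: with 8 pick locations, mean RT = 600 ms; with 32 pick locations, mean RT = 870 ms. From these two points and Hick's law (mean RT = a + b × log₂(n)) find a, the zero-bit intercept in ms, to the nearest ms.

195 ms

Slope: b = (870 − 600) / (log₂ 32 − log₂ 8) = 270/2.0000 = 135 ms/bit.
Intercept: a = 600 − 135·log₂(8) = 195.000 ms.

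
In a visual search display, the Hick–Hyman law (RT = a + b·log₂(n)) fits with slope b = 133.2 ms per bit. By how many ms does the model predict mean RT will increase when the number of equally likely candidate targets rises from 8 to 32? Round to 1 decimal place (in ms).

ΔRT = (a + b log₂ n₂) − (a + b log₂ n₁) = b·(log₂ n₂ − log₂ n₁).
log₂(32) − log₂(8) = log₂(32/8) = log₂(4) = 2.
ΔRT = 133.2 × 2.0000 = 266.400 ms.

266.4 ms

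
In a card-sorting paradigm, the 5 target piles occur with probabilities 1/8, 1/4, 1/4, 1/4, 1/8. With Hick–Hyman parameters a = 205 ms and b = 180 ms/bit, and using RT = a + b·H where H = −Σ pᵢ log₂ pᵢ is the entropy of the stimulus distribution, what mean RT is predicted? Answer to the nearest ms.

610 ms

H = −Σ pᵢ log₂ pᵢ = 0.125·3 + 0.25·2 + 0.25·2 + 0.25·2 + 0.125·3 = 2.250 bits.
RT = 205 + 180 × 2.250 = 610.00 ms.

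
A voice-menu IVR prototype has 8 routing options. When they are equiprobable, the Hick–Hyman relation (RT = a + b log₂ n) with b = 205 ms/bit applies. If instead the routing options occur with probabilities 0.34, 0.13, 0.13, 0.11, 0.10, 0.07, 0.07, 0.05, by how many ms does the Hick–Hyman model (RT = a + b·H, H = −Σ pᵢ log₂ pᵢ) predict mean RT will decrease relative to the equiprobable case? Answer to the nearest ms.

55 ms

Equiprobable entropy H₀ = log₂ 8 = 3.0000 bits.
Skewed entropy H = −Σ pᵢ log₂ pᵢ = 2.7301 bits.
ΔRT = b·(H₀ − H) = 205 × 0.2699 = 55.32 ms.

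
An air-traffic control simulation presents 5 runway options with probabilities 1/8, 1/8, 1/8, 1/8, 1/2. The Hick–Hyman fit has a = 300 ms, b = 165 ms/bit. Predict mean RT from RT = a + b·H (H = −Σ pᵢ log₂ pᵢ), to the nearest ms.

H = −Σ pᵢ log₂ pᵢ = 0.125·3 + 0.125·3 + 0.125·3 + 0.125·3 + 0.5·1 = 2.000 bits.
RT = 300 + 165 × 2.000 = 630.00 ms.

630 ms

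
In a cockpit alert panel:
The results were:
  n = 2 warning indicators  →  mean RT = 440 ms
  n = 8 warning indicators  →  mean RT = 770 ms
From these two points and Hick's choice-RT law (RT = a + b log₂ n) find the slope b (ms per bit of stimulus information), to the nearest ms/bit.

Slope: b = (770 − 440) / (log₂ 8 − log₂ 2) = 330/2.0000 = 165 ms/bit.

165 ms/bit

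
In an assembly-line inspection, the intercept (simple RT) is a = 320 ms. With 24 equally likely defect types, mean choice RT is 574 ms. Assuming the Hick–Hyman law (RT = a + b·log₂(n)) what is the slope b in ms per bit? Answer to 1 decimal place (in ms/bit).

log₂(24) = 4.5850 bits.
b = (RT − a)/log₂ n = (574 − 320) / 4.5850 = 55.398 ms/bit.

55.4 ms/bit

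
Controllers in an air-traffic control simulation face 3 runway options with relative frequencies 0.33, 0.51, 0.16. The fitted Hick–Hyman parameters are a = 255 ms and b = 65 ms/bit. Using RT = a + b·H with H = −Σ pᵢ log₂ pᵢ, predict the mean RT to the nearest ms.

349 ms

H = 0.33·log₂(1/0.33) + 0.51·log₂(1/0.51) + 0.16·log₂(1/0.16) = 1.4463 bits.
RT = 255 + 65 × 1.4463 = 349.01 ms.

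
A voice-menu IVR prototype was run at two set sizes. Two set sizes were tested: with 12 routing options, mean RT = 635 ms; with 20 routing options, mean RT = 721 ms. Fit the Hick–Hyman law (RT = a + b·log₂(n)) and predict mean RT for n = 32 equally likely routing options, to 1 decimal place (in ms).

Fit slope and intercept:
  b = (721 − 635) / (log₂ 20 − log₂ 12) = 86 / (4.3219 − 3.5850) = 116.695 ms/bit
  a = 635 − 116.695 × 3.5850 = 216.654 ms
Then RT(32) = 216.654 + 116.695 × log₂ 32 = 216.654 + 116.695 × 5 ≈ 800.127 ms.

800.1 ms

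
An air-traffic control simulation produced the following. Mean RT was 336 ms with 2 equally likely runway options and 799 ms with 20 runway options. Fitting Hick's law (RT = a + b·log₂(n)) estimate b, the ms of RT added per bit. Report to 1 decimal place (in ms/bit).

Slope: b = (799 − 336) / (log₂ 20 − log₂ 2) = 463/3.3219 = 139.377 ms/bit.

139.4 ms/bit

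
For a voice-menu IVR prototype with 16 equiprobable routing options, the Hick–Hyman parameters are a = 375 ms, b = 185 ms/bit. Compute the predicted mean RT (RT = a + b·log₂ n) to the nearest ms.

log₂(16) = 4 bits, so RT = 375 + 185 × 4 ≈ 1115.000 ms.

1115 ms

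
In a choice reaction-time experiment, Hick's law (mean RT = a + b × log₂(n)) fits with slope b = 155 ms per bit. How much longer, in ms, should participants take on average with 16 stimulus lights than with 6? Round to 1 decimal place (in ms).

ΔRT = (a + b log₂ n₂) − (a + b log₂ n₁) = b·(log₂ n₂ − log₂ n₁).
log₂(16) − log₂(6) = 4 − 2.5850 = 1.4150.
ΔRT = 155 × 1.4150 = 219.331 ms.

219.3 ms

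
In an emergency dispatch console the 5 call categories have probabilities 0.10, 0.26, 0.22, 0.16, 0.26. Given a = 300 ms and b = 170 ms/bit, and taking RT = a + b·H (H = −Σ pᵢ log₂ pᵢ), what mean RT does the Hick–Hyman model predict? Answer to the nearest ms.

H = 0.10·log₂(1/0.10) + 0.26·log₂(1/0.26) + 0.22·log₂(1/0.22) + 0.16·log₂(1/0.16) + 0.26·log₂(1/0.26) = 2.2464 bits.
RT = 300 + 170 × 2.2464 = 681.88 ms.

682 ms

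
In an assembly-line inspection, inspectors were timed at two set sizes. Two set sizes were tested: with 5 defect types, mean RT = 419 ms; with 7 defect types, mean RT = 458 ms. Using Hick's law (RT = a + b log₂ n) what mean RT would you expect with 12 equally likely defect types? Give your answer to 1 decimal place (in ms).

Fit slope and intercept:
  b = (458 − 419) / (log₂ 7 − log₂ 5) = 39 / (2.8074 − 2.3219) = 80.342 ms/bit
  a = 419 − 80.342 × 2.3219 = 232.452 ms
Then RT(12) = 232.452 + 80.342 × log₂ 12 = 232.452 + 80.342 × 3.5850 ≈ 520.474 ms.

520.5 ms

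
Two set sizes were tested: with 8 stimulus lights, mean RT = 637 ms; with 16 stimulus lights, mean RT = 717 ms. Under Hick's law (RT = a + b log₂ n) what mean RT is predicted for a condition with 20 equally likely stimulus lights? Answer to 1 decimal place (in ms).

742.8 ms

Fit slope and intercept:
  b = (717 − 637) / (log₂ 16 − log₂ 8) = 80 / (4 − 3) = 80.000 ms/bit
  a = 637 − 80.000 × 3 = 397.000 ms
Then RT(20) = 397.000 + 80.000 × log₂ 20 = 397.000 + 80.000 × 4.3219 ≈ 742.754 ms.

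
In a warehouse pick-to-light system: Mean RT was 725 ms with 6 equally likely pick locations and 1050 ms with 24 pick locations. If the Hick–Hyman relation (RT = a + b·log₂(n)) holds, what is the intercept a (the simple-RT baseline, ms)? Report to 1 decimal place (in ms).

The slope on a log₂ axis is (1050 − 725) / (4.5850 − 2.5850) = 162.500 ms/bit.
Intercept: a = 725 − 162.500·log₂(6) = 304.944 ms.

304.9 ms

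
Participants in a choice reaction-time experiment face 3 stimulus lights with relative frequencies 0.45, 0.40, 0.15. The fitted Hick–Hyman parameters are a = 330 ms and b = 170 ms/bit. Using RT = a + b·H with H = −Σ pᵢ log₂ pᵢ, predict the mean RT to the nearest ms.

578 ms

H = 0.45·log₂(1/0.45) + 0.40·log₂(1/0.40) + 0.15·log₂(1/0.15) = 1.4577 bits.
RT = 330 + 170 × 1.4577 = 577.81 ms.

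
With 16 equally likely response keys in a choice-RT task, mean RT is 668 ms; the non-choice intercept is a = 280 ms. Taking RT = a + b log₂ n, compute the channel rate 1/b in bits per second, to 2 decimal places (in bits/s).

10.31 bits/s

b = (668 − 280)/log₂ 16 = 388/4 = 97.000 ms per bit = 0.09700 s/bit; the reciprocal is 10.309 bits/s.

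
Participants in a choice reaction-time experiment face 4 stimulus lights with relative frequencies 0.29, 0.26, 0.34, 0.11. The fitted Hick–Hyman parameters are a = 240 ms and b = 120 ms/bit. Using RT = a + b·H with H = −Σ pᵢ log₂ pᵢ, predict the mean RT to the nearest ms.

Entropy contributions −pᵢ log₂ pᵢ: 0.5179, 0.5053, 0.5292, 0.3503; sum H = 1.9027 bits.
RT = a + bH = 240 + 120·1.9027 = 468.32 ms.

468 ms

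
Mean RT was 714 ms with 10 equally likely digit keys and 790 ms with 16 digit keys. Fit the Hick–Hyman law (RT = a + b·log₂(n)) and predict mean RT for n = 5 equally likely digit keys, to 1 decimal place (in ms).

Fit slope and intercept:
  b = (790 − 714) / (log₂ 16 − log₂ 10) = 76 / (4 − 3.3219) = 112.083 ms/bit
  a = 714 − 112.083 × 3.3219 = 341.670 ms
Then RT(5) = 341.670 + 112.083 × log₂ 5 = 341.670 + 112.083 × 2.3219 ≈ 601.917 ms.

601.9 ms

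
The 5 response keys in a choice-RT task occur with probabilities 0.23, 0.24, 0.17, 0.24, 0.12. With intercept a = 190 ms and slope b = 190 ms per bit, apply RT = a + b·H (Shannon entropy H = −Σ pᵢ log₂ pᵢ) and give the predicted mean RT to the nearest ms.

623 ms

H = 0.23·log₂(1/0.23) + 0.24·log₂(1/0.24) + 0.17·log₂(1/0.17) + 0.24·log₂(1/0.24) + 0.12·log₂(1/0.12) = 2.2776 bits.
RT = 190 + 190 × 2.2776 = 622.74 ms.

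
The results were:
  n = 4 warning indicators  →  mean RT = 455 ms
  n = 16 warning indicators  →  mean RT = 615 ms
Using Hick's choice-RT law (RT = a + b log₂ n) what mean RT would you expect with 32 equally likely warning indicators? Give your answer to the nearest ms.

695 ms

Solve the two-equation system in a and b:
  b = (615 − 455) / (log₂ 16 − log₂ 4) = 160 / (4 − 2) = 80 ms/bit
  a = 455 − 80 × 2 = 295 ms
Then RT(32) = 295 + 80 × log₂ 32 = 295 + 80 × 5 ≈ 695.000 ms.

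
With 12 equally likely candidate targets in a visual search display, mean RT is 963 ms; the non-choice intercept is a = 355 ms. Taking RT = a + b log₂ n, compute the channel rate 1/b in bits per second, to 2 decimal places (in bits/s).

5.90 bits/s

Choice component = 963 − 355 = 608 ms over log₂(12) = 3.5850 bits.
b = 608 / 3.5850 = 169.597 ms/bit, so 1/b = 5.896 bits/s.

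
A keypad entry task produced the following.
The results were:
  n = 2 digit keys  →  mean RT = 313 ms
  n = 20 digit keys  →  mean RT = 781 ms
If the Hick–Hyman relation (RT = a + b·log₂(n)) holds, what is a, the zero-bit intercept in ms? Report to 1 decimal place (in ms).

The slope on a log₂ axis is (781 − 313) / (4.3219 − 1) = 140.882 ms/bit.
Intercept: a = 313 − 140.882·log₂(2) = 172.118 ms.

172.1 ms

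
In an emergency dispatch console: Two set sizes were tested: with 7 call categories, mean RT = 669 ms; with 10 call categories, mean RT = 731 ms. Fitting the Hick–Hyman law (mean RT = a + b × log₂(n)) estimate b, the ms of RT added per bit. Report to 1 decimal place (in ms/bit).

b = (RT₂ − RT₁)/(log₂ n₂ − log₂ n₁) = (731 − 669)/(3.3219 − 2.8074) = 120.488 ms/bit.

120.5 ms/bit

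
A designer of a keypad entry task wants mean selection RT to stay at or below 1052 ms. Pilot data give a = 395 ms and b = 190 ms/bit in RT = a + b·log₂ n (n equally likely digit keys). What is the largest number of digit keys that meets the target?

Information budget: (1052 − 395)/190 = 3.4579 bits, so n ≤ 2^3.4579 = 10.988 → at most 10.

10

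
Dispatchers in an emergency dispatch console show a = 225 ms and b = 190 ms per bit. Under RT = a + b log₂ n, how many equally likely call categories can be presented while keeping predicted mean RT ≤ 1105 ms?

Information budget: (1105 − 225)/190 = 4.6316 bits, so n ≤ 2^4.6316 = 24.788 → at most 24.

24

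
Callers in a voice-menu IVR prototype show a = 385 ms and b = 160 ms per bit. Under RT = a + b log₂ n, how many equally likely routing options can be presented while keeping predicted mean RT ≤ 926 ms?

Information budget: (926 − 385)/160 = 3.3813 bits, so n ≤ 2^3.3813 = 10.420 → at most 10.

10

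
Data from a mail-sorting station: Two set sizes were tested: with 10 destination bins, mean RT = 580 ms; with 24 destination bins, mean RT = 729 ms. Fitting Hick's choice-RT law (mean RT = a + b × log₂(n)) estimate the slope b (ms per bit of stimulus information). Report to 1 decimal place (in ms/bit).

b = (RT₂ − RT₁)/(log₂ n₂ − log₂ n₁) = (729 − 580)/(4.5850 − 3.3219) = 117.970 ms/bit.

118.0 ms/bit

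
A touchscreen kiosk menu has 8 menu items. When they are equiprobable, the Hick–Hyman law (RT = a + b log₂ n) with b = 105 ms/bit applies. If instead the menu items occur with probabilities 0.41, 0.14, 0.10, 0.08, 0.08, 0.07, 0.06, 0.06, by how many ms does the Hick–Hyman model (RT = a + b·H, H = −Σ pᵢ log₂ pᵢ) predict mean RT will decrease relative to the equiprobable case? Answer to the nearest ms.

42 ms

Equiprobable entropy H₀ = log₂ 8 = 3.0000 bits.
Skewed entropy H = −Σ pᵢ log₂ pᵢ = 2.5953 bits.
ΔRT = b·(H₀ − H) = 105 × 0.4047 = 42.49 ms.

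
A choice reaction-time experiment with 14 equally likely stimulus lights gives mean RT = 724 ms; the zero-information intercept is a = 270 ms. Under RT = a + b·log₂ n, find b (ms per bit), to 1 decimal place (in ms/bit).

119.2 ms/bit

14 alternatives carry log₂ 14 = 3.8074 bits; the choice cost is 724 − 270 = 454 ms, so b = 454/3.8074 = 119.243 ms/bit.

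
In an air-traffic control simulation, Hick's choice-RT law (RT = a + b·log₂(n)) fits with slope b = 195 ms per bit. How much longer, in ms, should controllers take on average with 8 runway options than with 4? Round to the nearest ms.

The intercept a cancels: ΔRT = b·(log₂ n₂ − log₂ n₁) = b·log₂(n₂/n₁).
log₂(8) − log₂(4) = log₂(8/4) = log₂(2) = 1.
ΔRT = 195 × 1.0000 = 195.000 ms.

195 ms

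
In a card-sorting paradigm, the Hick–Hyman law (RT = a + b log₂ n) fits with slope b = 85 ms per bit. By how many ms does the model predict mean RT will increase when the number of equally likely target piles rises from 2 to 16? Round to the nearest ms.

255 ms

The intercept a cancels: ΔRT = b·(log₂ n₂ − log₂ n₁) = b·log₂(n₂/n₁).
log₂(16) − log₂(2) = log₂(16/2) = log₂(8) = 3.
ΔRT = 85 × 3.0000 = 255.000 ms.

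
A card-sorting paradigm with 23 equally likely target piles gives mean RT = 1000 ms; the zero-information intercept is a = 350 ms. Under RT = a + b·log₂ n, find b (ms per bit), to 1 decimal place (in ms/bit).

143.7 ms/bit

b = (1000 − 350) / log₂(23) = 650 / 4.5236 = 143.692 ms/bit.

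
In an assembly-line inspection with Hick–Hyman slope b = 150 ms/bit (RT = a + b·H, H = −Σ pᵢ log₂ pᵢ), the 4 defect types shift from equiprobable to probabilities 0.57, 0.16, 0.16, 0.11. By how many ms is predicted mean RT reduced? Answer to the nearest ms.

Equiprobable entropy H₀ = log₂ 4 = 2.0000 bits.
Skewed entropy H = −Σ pᵢ log₂ pᵢ = 1.6586 bits.
ΔRT = b·(H₀ − H) = 150 × 0.3414 = 51.21 ms.

51 ms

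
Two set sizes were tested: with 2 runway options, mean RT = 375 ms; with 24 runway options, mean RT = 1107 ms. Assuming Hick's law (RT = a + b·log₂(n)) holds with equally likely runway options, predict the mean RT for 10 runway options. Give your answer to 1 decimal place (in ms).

849.1 ms

With log₂ n on the abscissa the relation is linear; from the two conditions:
  b = (1107 − 375) / (log₂ 24 − log₂ 2) = 732 / (4.5850 − 1) = 204.186 ms/bit
  a = 375 − 204.186 × 1 = 170.814 ms
Then RT(10) = 170.814 + 204.186 × log₂ 10 = 170.814 + 204.186 × 3.3219 ≈ 849.106 ms.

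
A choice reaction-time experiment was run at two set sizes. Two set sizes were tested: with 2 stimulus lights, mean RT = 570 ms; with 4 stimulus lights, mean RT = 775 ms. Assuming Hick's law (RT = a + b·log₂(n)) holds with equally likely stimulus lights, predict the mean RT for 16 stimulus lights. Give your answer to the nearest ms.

Fit slope and intercept:
  b = (775 − 570) / (log₂ 4 − log₂ 2) = 205 / (2 − 1) = 205 ms/bit
  a = 570 − 205 × 1 = 365 ms
Then RT(16) = 365 + 205 × log₂ 16 = 365 + 205 × 4 ≈ 1185.000 ms.

1185 ms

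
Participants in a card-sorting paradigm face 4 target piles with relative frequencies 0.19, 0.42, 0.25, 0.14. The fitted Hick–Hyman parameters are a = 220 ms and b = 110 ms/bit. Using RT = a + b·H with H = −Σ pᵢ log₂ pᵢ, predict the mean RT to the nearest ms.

427 ms

H = 0.19·log₂(1/0.19) + 0.42·log₂(1/0.42) + 0.25·log₂(1/0.25) + 0.14·log₂(1/0.14) = 1.8780 bits.
RT = 220 + 110 × 1.8780 = 426.58 ms.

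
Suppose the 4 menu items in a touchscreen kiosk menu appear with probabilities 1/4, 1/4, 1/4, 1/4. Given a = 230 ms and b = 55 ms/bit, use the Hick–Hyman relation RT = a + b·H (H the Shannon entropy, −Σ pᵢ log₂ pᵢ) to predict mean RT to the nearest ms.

H = −Σ pᵢ log₂ pᵢ = 0.25·2 + 0.25·2 + 0.25·2 + 0.25·2 = 2.000 bits.
RT = 230 + 55 × 2.000 = 340.00 ms.

340 ms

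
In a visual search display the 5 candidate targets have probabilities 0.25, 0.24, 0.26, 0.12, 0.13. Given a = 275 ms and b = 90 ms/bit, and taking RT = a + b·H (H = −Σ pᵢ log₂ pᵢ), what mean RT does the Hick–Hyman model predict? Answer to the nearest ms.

477 ms

H = 0.25·log₂(1/0.25) + 0.24·log₂(1/0.24) + 0.26·log₂(1/0.26) + 0.12·log₂(1/0.12) + 0.13·log₂(1/0.13) = 2.2491 bits.
RT = 275 + 90 × 2.2491 = 477.42 ms.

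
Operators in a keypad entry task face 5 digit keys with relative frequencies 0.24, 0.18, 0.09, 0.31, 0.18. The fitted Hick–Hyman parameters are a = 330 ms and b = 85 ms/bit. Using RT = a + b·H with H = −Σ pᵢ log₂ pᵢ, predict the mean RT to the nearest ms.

H = 0.24·log₂(1/0.24) + 0.18·log₂(1/0.18) + 0.09·log₂(1/0.09) + 0.31·log₂(1/0.31) + 0.18·log₂(1/0.18) = 2.2212 bits.
RT = 330 + 85 × 2.2212 = 518.80 ms.

519 ms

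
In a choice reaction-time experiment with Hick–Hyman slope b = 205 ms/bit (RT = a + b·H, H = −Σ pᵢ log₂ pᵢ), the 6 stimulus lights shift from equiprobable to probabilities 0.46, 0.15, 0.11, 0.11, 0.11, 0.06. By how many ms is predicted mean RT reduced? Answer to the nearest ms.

The RT saving is b·ΔH. Equiprobable H₀ = log₂(6) = 2.5850 bits; with the given probabilities H = 2.2203 bits.
b·(H₀ − H) = 205 × (2.5850 − 2.2203) = 74.76 ms.

75 ms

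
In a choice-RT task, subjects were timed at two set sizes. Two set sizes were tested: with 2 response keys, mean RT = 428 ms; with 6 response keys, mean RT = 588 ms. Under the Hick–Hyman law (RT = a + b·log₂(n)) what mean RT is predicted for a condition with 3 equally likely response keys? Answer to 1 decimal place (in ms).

487.1 ms

With log₂ n on the abscissa the relation is linear; from the two conditions:
  b = (588 − 428) / (log₂ 6 − log₂ 2) = 160 / (2.5850 − 1) = 100.949 ms/bit
  a = 428 − 100.949 × 1 = 327.051 ms
Then RT(3) = 327.051 + 100.949 × log₂ 3 = 327.051 + 100.949 × 1.5850 ≈ 487.051 ms.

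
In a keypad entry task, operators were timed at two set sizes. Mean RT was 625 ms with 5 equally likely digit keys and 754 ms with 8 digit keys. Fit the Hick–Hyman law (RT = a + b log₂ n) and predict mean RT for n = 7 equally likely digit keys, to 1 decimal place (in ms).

717.4 ms

Solve the two-equation system in a and b:
  b = (754 − 625) / (log₂ 8 − log₂ 5) = 129 / (3 − 2.3219) = 190.245 ms/bit
  a = 625 − 190.245 × 2.3219 = 183.264 ms
Then RT(7) = 183.264 + 190.245 × log₂ 7 = 183.264 + 190.245 × 2.8074 ≈ 717.350 ms.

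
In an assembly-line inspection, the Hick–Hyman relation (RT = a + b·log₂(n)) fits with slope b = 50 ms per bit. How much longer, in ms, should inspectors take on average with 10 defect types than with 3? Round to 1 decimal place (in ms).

ΔRT = (a + b log₂ n₂) − (a + b log₂ n₁) = b·(log₂ n₂ − log₂ n₁).
log₂(10) − log₂(3) = 3.3219 − 1.5850 = 1.7370.
ΔRT = 50 × 1.7370 = 86.848 ms.

86.8 ms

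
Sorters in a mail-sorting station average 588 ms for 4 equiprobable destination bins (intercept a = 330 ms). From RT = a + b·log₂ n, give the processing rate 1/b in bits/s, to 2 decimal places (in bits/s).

b = (588 − 330)/log₂ 4 = 258/2 = 129.000 ms per bit = 0.12900 s/bit; the reciprocal is 7.752 bits/s.

7.75 bits/s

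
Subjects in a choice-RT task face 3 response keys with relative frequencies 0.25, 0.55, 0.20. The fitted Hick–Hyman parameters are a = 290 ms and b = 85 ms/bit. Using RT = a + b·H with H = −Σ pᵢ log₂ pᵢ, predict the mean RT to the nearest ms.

412 ms

Entropy contributions −pᵢ log₂ pᵢ: 0.5000, 0.4744, 0.4644; sum H = 1.4388 bits.
RT = a + bH = 290 + 85·1.4388 = 412.29 ms.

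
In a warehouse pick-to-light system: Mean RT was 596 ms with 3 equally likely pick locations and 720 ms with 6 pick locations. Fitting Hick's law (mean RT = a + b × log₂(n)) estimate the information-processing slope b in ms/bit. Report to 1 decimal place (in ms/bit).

124.0 ms/bit

The slope on a log₂ axis is (720 − 596) / (2.5850 − 1.5850) = 124.000 ms/bit.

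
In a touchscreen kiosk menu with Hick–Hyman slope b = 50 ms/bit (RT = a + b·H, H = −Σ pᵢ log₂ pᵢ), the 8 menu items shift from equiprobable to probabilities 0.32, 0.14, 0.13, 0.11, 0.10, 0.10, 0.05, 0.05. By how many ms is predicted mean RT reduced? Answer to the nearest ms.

The RT saving is b·ΔH. Equiprobable H₀ = log₂(8) = 3.0000 bits; with the given probabilities H = 2.7527 bits.
b·(H₀ − H) = 50 × (3.0000 − 2.7527) = 12.37 ms.

12 ms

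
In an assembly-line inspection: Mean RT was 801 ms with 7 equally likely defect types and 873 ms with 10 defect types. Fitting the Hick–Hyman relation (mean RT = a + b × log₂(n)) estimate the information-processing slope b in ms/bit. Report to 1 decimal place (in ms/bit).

Slope: b = (873 − 801) / (log₂ 10 − log₂ 7) = 72/0.5146 = 139.922 ms/bit.

139.9 ms/bit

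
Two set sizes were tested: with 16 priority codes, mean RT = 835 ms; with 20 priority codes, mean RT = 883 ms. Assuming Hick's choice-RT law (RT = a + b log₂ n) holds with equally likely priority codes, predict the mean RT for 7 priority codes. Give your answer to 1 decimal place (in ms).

657.2 ms

Fit slope and intercept:
  b = (883 − 835) / (log₂ 20 − log₂ 16) = 48 / (4.3219 − 4) = 149.102 ms/bit
  a = 835 − 149.102 × 4 = 238.594 ms
Then RT(7) = 238.594 + 149.102 × log₂ 7 = 238.594 + 149.102 × 2.8074 ≈ 657.175 ms.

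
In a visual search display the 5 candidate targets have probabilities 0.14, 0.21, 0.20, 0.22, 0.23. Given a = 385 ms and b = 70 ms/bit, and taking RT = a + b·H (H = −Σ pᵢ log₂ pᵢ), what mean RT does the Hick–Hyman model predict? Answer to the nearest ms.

546 ms

H = 0.14·log₂(1/0.14) + 0.21·log₂(1/0.21) + 0.20·log₂(1/0.20) + 0.22·log₂(1/0.22) + 0.23·log₂(1/0.23) = 2.3026 bits.
RT = 385 + 70 × 2.3026 = 546.18 ms.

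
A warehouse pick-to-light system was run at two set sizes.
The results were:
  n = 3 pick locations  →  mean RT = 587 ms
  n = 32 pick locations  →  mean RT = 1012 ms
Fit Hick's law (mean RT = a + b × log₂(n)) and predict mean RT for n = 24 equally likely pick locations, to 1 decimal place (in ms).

With log₂ n on the abscissa the relation is linear; from the two conditions:
  b = (1012 − 587) / (log₂ 32 − log₂ 3) = 425 / (5 − 1.5850) = 124.450 ms/bit
  a = 587 − 124.450 × 1.5850 = 389.752 ms
Then RT(24) = 389.752 + 124.450 × log₂ 24 = 389.752 + 124.450 × 4.5850 ≈ 960.349 ms.

960.3 ms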